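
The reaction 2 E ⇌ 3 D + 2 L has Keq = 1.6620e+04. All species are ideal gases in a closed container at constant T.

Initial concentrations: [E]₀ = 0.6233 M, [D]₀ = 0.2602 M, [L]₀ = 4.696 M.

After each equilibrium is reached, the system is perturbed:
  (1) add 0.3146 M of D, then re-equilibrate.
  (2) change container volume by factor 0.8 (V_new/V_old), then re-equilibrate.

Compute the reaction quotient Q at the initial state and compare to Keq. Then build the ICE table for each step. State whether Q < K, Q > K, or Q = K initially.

Q₀ = 1 vs Keq = 1.6620e+04 ⇒ Q<K, forward
Step 1:
                   E          D          L
  I           0.6233     0.2602      4.696
  C          -0.5747      0.862     0.5747
  E          0.04861      1.122      5.271
  solve Keq expr → x = 0.2873; check Q = 1.6620e+04
Then add 0.3146 M of D.
Step 2:
                   E          D          L
  I          0.04861      1.437      5.271
  C          0.01943   -0.02914   -0.01943
  E          0.06803      1.408      5.251
  solve Keq expr → x = -0.009714; check Q = 1.6620e+04
Then change container volume by factor 0.8 (V_new/V_old).
Step 3:
                   E          D          L
  I          0.08504       1.76      6.564
  C          0.02893    -0.0434   -0.02893
  E            0.114      1.716      6.535
  solve Keq expr → x = -0.01447; check Q = 1.6620e+04

Q₀ = 1; Q < K (proceeds forward)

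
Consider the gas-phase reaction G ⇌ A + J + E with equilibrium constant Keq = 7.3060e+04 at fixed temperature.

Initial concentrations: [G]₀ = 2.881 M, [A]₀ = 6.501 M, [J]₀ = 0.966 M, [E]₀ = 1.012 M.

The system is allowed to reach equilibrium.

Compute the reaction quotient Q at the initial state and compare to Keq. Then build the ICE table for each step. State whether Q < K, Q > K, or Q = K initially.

Q₀ = 2.206; Q < K (proceeds forward)

Q₀ = 2.206 vs Keq = 7.3060e+04 ⇒ Q<K, forward
Step 1:
                    G           A           J           E
  Initial       2.881       6.501       0.966       1.012
  Change       -2.879       2.879       2.879       2.879
  Equil      0.001921        9.38       3.845       3.891
  solve Keq expr → x = 2.879; check Q = 7.3060e+04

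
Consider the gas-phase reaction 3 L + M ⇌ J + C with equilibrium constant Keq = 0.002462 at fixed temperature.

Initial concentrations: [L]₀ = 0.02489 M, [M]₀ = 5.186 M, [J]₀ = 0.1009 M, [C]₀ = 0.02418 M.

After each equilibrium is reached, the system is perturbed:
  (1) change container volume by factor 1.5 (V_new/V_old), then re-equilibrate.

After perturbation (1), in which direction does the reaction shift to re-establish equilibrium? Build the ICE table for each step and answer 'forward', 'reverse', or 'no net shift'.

Q₀ = 30.51 vs Keq = 0.002462 ⇒ Q>K, reverse
Step 1:
                   L          M          J          C
  init       0.02489      5.186     0.1009    0.02418
  Δ          0.07208    0.02403   -0.02403   -0.02403
  eq         0.09697       5.21    0.07687 1.5217e-04
  solve Keq expr → x = -0.02403; check Q = 0.002462
Then change container volume by factor 1.5 (V_new/V_old).
Step 2:
                   L          M          J          C
  init       0.06465      3.473    0.05125 1.0144e-04
  Δ       1.6787e-04 5.5955e-05 -5.5955e-05 -5.5955e-05
  eq         0.06482      3.473    0.05119 4.5489e-05
  solve Keq expr → x = -5.5955e-05; check Q = 0.002462

Direction: reverse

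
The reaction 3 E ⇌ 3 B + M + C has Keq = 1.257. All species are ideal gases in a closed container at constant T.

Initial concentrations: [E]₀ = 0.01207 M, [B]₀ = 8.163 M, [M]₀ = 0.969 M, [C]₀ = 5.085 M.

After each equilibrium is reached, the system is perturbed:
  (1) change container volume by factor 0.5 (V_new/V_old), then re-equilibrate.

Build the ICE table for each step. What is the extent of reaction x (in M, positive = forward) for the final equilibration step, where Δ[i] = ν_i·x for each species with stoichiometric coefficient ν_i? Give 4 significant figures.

x = -0.05983 M

Q₀ = 1.5242e+09 vs Keq = 1.257 ⇒ Q>K, reverse
Step 1:
                  E         B         M         C
  init      0.01207     8.163     0.969     5.085
  Δ            2.78     -2.78   -0.9268   -0.9268
  eq          2.792     5.383   0.04221     4.158
  solve Keq expr → x = -0.9268; check Q = 1.257
Then change container volume by factor 0.5 (V_new/V_old).
Step 2:
                  E         B         M         C
  init        5.585     10.77   0.08442     8.316
  Δ          0.1795   -0.1795  -0.05983  -0.05983
  eq          5.764     10.59   0.02458     8.257
  solve Keq expr → x = -0.05983; check Q = 1.257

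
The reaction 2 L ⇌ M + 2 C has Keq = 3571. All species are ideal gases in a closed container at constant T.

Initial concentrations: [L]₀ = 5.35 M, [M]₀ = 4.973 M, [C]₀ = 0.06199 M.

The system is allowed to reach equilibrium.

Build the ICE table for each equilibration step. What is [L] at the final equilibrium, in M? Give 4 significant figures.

Q₀ = 6.6766e-04 vs Keq = 3571 ⇒ Q<K, forward
Step 1:
                   L          M          C
  init          5.35      4.973    0.06199
  Δ           -5.112      2.556      5.112
  eq          0.2376      7.529      5.174
  solve Keq expr → x = 2.556; check Q = 3571

[L]_eq = 0.2376 M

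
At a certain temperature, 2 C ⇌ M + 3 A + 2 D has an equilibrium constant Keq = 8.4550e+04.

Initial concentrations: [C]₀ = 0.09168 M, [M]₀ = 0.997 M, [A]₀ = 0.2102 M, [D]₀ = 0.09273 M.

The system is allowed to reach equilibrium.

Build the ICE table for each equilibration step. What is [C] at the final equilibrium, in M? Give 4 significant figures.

Q₀ = 0.009473 vs Keq = 8.4550e+04 ⇒ Q<K, forward
Step 1:
                  C         M         A         D
  init      0.09168     0.997    0.2102   0.09273
  Δ        -0.09155   0.04577    0.1373   0.09155
  eq      1.3258e-04     1.043    0.3475    0.1843
  solve Keq expr → x = 0.04577; check Q = 8.4550e+04

[C]_eq = 1.3258e-04 M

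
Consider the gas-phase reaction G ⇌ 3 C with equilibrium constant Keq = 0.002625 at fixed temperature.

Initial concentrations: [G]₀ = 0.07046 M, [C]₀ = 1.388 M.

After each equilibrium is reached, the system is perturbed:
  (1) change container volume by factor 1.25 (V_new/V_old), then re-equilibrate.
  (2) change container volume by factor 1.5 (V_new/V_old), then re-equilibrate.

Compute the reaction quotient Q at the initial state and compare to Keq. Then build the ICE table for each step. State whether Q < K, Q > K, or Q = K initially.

Q₀ = 37.95 vs Keq = 0.002625 ⇒ Q>K, reverse
Step 1:
                    G           C
  I           0.07046       1.388
  C            0.4263      -1.279
  E            0.4967      0.1092
  solve Keq expr → x = -0.4263; check Q = 0.002625
Then change container volume by factor 1.25 (V_new/V_old).
Step 2:
                    G           C
  I            0.3974      0.0874
  C         -0.004543     0.01363
  E            0.3928       0.101
  solve Keq expr → x = 0.004543; check Q = 0.002625
Then change container volume by factor 1.5 (V_new/V_old).
Step 3:
                    G           C
  I            0.2619     0.06735
  C         -0.006714     0.02014
  E            0.2552      0.0875
  solve Keq expr → x = 0.006714; check Q = 0.002625

Q₀ = 37.95; Q > K (proceeds reverse)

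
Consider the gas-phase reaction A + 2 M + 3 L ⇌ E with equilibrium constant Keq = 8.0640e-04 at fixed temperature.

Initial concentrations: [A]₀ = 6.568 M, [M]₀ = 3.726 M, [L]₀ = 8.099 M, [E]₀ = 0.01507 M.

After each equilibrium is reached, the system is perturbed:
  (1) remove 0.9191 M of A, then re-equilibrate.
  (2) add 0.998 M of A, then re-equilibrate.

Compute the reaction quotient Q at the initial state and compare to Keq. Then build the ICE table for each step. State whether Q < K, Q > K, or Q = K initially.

Q₀ = 3.1110e-07; Q < K (proceeds forward)

Q₀ = 3.1110e-07 vs Keq = 8.0640e-04 ⇒ Q<K, forward
Step 1:
                    A           M           L           E
  init          6.568       3.726       8.099     0.01507
  Δ            -1.103      -2.206      -3.309       1.103
  eq            5.465        1.52        4.79       1.118
  solve Keq expr → x = 1.103; check Q = 8.0640e-04
Then remove 0.9191 M of A.
Step 2:
                    A           M           L           E
  init          4.546        1.52        4.79       1.118
  Δ            0.0331      0.0662      0.0993     -0.0331
  eq            4.579       1.586       4.889       1.085
  solve Keq expr → x = -0.0331; check Q = 8.0640e-04
Then add 0.998 M of A.
Step 3:
                    A           M           L           E
  init          5.577       1.586       4.889       1.085
  Δ          -0.03566    -0.07133      -0.107     0.03566
  eq            5.541       1.515       4.782       1.121
  solve Keq expr → x = 0.03566; check Q = 8.0640e-04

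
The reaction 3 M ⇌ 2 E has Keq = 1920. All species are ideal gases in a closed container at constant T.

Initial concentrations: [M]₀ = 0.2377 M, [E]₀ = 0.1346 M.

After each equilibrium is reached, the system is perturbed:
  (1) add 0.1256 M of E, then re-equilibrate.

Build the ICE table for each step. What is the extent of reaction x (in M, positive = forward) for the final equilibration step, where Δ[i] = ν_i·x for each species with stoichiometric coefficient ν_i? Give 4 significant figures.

x = -0.003096 M

Q₀ = 1.349 vs Keq = 1920 ⇒ Q<K, forward
Step 1:
                    M           E
  Initial      0.2377      0.1346
  Change       -0.204       0.136
  Equil       0.03366      0.2706
  solve Keq expr → x = 0.06801; check Q = 1920
Then add 0.1256 M of E.
Step 2:
                    M           E
  Initial     0.03366      0.3962
  Change     0.009288   -0.006192
  Equil       0.04295        0.39
  solve Keq expr → x = -0.003096; check Q = 1920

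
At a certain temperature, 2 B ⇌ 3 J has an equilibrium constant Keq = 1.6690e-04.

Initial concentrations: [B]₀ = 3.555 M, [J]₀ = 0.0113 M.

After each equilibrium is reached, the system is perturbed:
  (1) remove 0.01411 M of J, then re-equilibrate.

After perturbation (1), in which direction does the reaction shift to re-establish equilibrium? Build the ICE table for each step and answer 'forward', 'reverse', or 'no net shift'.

Q₀ = 1.1417e-07 vs Keq = 1.6690e-04 ⇒ Q<K, forward
Step 1:
                  B         J
  init        3.555    0.0113
  Δ        -0.07673    0.1151
  eq          3.478    0.1264
  solve Keq expr → x = 0.03836; check Q = 1.6690e-04
Then remove 0.01411 M of J.
Step 2:
                  B         J
  init        3.478    0.1123
  Δ       -0.009257   0.01389
  eq          3.469    0.1262
  solve Keq expr → x = 0.004629; check Q = 1.6690e-04

Direction: forward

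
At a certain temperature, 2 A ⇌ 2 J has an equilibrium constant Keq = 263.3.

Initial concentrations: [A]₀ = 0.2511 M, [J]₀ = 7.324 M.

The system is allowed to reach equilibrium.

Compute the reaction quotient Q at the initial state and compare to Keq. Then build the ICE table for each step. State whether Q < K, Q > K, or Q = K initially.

Q₀ = 850.8; Q > K (proceeds reverse)

Q₀ = 850.8 vs Keq = 263.3 ⇒ Q>K, reverse
Step 1:
                   A          J
  init        0.2511      7.324
  Δ           0.1886    -0.1886
  eq          0.4397      7.135
  solve Keq expr → x = -0.09432; check Q = 263.3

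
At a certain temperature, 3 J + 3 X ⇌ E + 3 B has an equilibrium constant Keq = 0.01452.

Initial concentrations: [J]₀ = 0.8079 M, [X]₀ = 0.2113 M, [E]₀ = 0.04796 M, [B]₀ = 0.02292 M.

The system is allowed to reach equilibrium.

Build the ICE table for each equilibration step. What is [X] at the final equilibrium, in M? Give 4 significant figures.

Q₀ = 1.1608e-04 vs Keq = 0.01452 ⇒ Q<K, forward
Step 1:
                   J          X          E          B
  I           0.8079     0.2113    0.04796    0.02292
  C         -0.05083   -0.05083    0.01694    0.05083
  E           0.7571     0.1605     0.0649    0.07375
  solve Keq expr → x = 0.01694; check Q = 0.01452

[X]_eq = 0.1605 M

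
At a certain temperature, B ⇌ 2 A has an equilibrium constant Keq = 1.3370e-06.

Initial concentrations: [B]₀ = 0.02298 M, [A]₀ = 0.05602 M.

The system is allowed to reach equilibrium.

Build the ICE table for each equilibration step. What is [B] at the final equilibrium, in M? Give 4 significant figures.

Q₀ = 0.1366 vs Keq = 1.3370e-06 ⇒ Q>K, reverse
Step 1:
                    B           A
  I           0.02298     0.05602
  C           0.02788    -0.05576
  E           0.05086  2.6077e-04
  solve Keq expr → x = -0.02788; check Q = 1.3370e-06

[B]_eq = 0.05086 M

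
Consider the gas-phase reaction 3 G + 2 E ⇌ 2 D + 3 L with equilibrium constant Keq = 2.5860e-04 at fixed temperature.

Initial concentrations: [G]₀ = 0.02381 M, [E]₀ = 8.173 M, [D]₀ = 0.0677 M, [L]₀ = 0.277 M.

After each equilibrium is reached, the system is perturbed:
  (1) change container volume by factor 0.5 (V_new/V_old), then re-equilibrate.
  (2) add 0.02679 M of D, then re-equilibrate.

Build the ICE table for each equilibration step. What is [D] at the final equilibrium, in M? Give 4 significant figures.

[D]_eq = 0.07384 M

Q₀ = 0.108 vs Keq = 2.5860e-04 ⇒ Q>K, reverse
Step 1:
                    G           E           D           L
  Initial     0.02381       8.173      0.0677       0.277
  Change      0.05722     0.03814    -0.03814    -0.05722
  Equil       0.08103       8.211     0.02956      0.2198
  solve Keq expr → x = -0.01907; check Q = 2.5860e-04
Then change container volume by factor 0.5 (V_new/V_old).
Step 2:
                    G           E           D           L
  Initial      0.1621       16.42     0.05911      0.4396
  Change            0           0           0           0
  Equil        0.1621       16.42     0.05911      0.4396
  solve Keq expr → x = 0; check Q = 2.5860e-04
Then add 0.02679 M of D.
Step 3:
                    G           E           D           L
  Initial      0.1621       16.42      0.0859      0.4396
  Change      0.01809     0.01206    -0.01206    -0.01809
  Equil        0.1801       16.43     0.07384      0.4215
  solve Keq expr → x = -0.00603; check Q = 2.5860e-04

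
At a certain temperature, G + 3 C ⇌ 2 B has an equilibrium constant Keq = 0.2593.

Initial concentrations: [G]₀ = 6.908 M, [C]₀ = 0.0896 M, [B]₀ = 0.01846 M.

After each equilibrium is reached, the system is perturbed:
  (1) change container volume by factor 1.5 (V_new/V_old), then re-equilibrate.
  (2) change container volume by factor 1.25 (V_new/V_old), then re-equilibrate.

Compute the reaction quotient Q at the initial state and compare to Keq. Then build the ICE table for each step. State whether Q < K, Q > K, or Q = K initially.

Q₀ = 0.06858; Q < K (proceeds forward)

Q₀ = 0.06858 vs Keq = 0.2593 ⇒ Q<K, forward
Step 1:
                   G          C          B
  I            6.908     0.0896    0.01846
  C        -0.004671   -0.01401   0.009343
  E            6.903    0.07559     0.0278
  solve Keq expr → x = 0.004671; check Q = 0.2593
Then change container volume by factor 1.5 (V_new/V_old).
Step 2:
                   G          C          B
  I            4.602    0.05039    0.01854
  C          0.00197   0.005909  -0.003939
  E            4.604     0.0563     0.0146
  solve Keq expr → x = -0.00197; check Q = 0.2593
Then change container volume by factor 1.25 (V_new/V_old).
Step 3:
                   G          C          B
  I            3.683    0.04504    0.01168
  C       7.9248e-04   0.002377  -0.001585
  E            3.684    0.04742    0.01009
  solve Keq expr → x = -7.9248e-04; check Q = 0.2593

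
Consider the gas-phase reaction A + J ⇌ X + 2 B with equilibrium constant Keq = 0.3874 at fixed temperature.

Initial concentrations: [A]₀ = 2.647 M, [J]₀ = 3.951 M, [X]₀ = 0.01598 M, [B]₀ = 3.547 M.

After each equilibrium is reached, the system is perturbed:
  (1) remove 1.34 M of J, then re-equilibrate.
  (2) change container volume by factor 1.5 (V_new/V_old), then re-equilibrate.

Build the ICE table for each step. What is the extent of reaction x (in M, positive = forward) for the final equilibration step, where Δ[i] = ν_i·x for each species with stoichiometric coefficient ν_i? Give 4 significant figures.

x = 0.0379 M

Q₀ = 0.01922 vs Keq = 0.3874 ⇒ Q<K, forward
Step 1:
                  A         J         X         B
  Initial     2.647     3.951   0.01598     3.547
  Change    -0.2089   -0.2089    0.2089    0.4177
  Equil       2.438     3.742    0.2249     3.965
  solve Keq expr → x = 0.2089; check Q = 0.3874
Then remove 1.34 M of J.
Step 2:
                  A         J         X         B
  Initial     2.438     2.402    0.2249     3.965
  Change    0.06282   0.06282  -0.06282   -0.1256
  Equil       2.501     2.465     0.162     3.839
  solve Keq expr → x = -0.06282; check Q = 0.3874
Then change container volume by factor 1.5 (V_new/V_old).
Step 3:
                  A         J         X         B
  Initial     1.667     1.643     0.108     2.559
  Change    -0.0379   -0.0379    0.0379   0.07581
  Equil       1.629     1.605    0.1459     2.635
  solve Keq expr → x = 0.0379; check Q = 0.3874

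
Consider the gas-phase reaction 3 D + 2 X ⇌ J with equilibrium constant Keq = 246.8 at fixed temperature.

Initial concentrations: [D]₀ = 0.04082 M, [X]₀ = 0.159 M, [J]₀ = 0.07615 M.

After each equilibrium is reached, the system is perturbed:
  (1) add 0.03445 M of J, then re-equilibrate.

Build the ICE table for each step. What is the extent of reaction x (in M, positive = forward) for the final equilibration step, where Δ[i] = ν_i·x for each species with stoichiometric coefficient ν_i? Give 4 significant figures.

x = -0.00692 M

Q₀ = 4.4285e+04 vs Keq = 246.8 ⇒ Q>K, reverse
Step 1:
                  D         X         J
  Initial   0.04082     0.159   0.07615
  Change     0.1057   0.07049  -0.03524
  Equil      0.1465    0.2295   0.04091
  solve Keq expr → x = -0.03524; check Q = 246.8
Then add 0.03445 M of J.
Step 2:
                  D         X         J
  Initial    0.1465    0.2295   0.07536
  Change    0.02076   0.01384  -0.00692
  Equil      0.1673    0.2433   0.06844
  solve Keq expr → x = -0.00692; check Q = 246.8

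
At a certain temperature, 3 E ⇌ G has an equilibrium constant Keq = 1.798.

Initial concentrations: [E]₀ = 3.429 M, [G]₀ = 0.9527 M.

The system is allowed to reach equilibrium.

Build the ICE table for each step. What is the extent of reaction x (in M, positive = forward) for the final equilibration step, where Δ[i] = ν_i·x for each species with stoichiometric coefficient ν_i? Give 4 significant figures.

x = 0.8118 M

Q₀ = 0.02363 vs Keq = 1.798 ⇒ Q<K, forward
Step 1:
                   E          G
  Initial      3.429     0.9527
  Change      -2.435     0.8118
  Equil       0.9937      1.764
  solve Keq expr → x = 0.8118; check Q = 1.798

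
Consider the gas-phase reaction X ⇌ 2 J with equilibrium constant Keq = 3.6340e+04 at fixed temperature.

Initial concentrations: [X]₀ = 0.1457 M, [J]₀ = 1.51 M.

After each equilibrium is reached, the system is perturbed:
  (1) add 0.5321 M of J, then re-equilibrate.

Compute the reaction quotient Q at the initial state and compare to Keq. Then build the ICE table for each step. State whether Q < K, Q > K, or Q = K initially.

Q₀ = 15.65 vs Keq = 3.6340e+04 ⇒ Q<K, forward
Step 1:
                  X         J
  Initial    0.1457      1.51
  Change    -0.1456    0.2912
  Equil   8.9279e-05     1.801
  solve Keq expr → x = 0.1456; check Q = 3.6340e+04
Then add 0.5321 M of J.
Step 2:
                  X         J
  Initial 8.9279e-05     2.333
  Change  6.0524e-05 -1.2105e-04
  Equil   1.4980e-04     2.333
  solve Keq expr → x = -6.0524e-05; check Q = 3.6340e+04

Q₀ = 15.65; Q < K (proceeds forward)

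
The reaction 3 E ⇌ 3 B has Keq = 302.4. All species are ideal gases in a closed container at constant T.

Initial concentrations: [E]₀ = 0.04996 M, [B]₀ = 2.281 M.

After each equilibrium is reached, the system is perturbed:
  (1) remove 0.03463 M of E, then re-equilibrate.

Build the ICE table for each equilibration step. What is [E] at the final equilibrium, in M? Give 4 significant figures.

Q₀ = 9.5172e+04 vs Keq = 302.4 ⇒ Q>K, reverse
Step 1:
                    E           B
  Initial     0.04996       2.281
  Change       0.2523     -0.2523
  Equil        0.3022       2.029
  solve Keq expr → x = -0.0841; check Q = 302.4
Then remove 0.03463 M of E.
Step 2:
                    E           B
  Initial      0.2676       2.029
  Change      0.03014    -0.03014
  Equil        0.2978       1.999
  solve Keq expr → x = -0.01005; check Q = 302.4

[E]_eq = 0.2978 M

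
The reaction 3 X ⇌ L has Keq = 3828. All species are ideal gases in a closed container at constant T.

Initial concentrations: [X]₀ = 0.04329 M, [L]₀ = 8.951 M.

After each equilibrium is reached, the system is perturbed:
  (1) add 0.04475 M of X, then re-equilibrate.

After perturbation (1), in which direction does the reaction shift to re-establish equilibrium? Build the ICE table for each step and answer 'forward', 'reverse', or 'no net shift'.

Q₀ = 1.1033e+05 vs Keq = 3828 ⇒ Q>K, reverse
Step 1:
                    X           L
  Initial     0.04329       8.951
  Change      0.08929    -0.02976
  Equil        0.1326       8.921
  solve Keq expr → x = -0.02976; check Q = 3828
Then add 0.04475 M of X.
Step 2:
                    X           L
  Initial      0.1773       8.921
  Change     -0.04468     0.01489
  Equil        0.1327       8.936
  solve Keq expr → x = 0.01489; check Q = 3828

Direction: forward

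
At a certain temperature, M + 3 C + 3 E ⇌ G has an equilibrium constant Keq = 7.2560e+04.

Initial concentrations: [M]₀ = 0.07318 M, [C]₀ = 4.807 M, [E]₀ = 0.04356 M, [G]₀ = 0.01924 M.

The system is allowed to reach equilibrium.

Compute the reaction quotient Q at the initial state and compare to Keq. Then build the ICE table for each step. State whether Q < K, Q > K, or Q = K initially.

Q₀ = 28.64; Q < K (proceeds forward)

Q₀ = 28.64 vs Keq = 7.2560e+04 ⇒ Q<K, forward
Step 1:
                    M           C           E           G
  I           0.07318       4.807     0.04356     0.01924
  C          -0.01316    -0.03947    -0.03947     0.01316
  E           0.06002       4.768    0.004094      0.0324
  solve Keq expr → x = 0.01316; check Q = 7.2560e+04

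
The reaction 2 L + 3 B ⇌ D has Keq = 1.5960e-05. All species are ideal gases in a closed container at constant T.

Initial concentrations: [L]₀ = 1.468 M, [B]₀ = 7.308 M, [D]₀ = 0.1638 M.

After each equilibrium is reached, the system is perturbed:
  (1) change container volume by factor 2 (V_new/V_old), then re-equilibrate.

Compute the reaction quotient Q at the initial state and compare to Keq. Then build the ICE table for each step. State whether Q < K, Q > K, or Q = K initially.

Q₀ = 1.9474e-04; Q > K (proceeds reverse)

Q₀ = 1.9474e-04 vs Keq = 1.5960e-05 ⇒ Q>K, reverse
Step 1:
                    L           B           D
  I             1.468       7.308      0.1638
  C            0.2824      0.4236     -0.1412
  E              1.75       7.732      0.0226
  solve Keq expr → x = -0.1412; check Q = 1.5960e-05
Then change container volume by factor 2 (V_new/V_old).
Step 2:
                    L           B           D
  I            0.8752       3.866      0.0113
  C           0.02108     0.03162    -0.01054
  E            0.8963       3.897  7.5902e-04
  solve Keq expr → x = -0.01054; check Q = 1.5960e-05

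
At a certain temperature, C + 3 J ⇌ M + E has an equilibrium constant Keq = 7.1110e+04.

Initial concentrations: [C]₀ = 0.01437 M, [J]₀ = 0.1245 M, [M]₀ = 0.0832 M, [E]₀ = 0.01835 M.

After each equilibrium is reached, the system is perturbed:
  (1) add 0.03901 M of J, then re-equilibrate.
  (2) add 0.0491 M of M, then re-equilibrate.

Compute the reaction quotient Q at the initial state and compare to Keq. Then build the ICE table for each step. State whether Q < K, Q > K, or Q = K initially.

Q₀ = 55.05 vs Keq = 7.1110e+04 ⇒ Q<K, forward
Step 1:
                   C          J          M          E
  Initial    0.01437     0.1245     0.0832    0.01835
  Change    -0.01429   -0.04286    0.01429    0.01429
  Equil   8.2240e-05    0.08164    0.09749    0.03264
  solve Keq expr → x = 0.01429; check Q = 7.1110e+04
Then add 0.03901 M of J.
Step 2:
                   C          J          M          E
  Initial 8.2240e-05     0.1206    0.09749    0.03264
  Change  -5.6593e-05 -1.6978e-04 5.6593e-05 5.6593e-05
  Equil   2.5647e-05     0.1205    0.09754    0.03269
  solve Keq expr → x = 5.6593e-05; check Q = 7.1110e+04
Then add 0.0491 M of M.
Step 3:
                   C          J          M          E
  Initial 2.5647e-05     0.1205     0.1466    0.03269
  Change  1.2854e-05 3.8562e-05 -1.2854e-05 -1.2854e-05
  Equil   3.8501e-05     0.1205     0.1466    0.03268
  solve Keq expr → x = -1.2854e-05; check Q = 7.1110e+04

Q₀ = 55.05; Q < K (proceeds forward)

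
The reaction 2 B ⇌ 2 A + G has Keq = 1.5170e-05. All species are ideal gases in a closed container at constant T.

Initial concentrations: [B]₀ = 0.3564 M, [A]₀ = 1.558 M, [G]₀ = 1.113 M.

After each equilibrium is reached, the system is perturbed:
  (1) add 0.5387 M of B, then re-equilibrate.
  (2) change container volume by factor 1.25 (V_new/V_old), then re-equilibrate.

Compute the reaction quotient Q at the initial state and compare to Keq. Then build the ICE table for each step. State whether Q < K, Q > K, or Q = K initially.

Q₀ = 21.27 vs Keq = 1.5170e-05 ⇒ Q>K, reverse
Step 1:
                    B           A           G
  I            0.3564       1.558       1.113
  C             1.545      -1.545     -0.7727
  E             1.902      0.0127      0.3403
  solve Keq expr → x = -0.7727; check Q = 1.5170e-05
Then add 0.5387 M of B.
Step 2:
                    B           A           G
  I              2.44      0.0127      0.3403
  C         -0.003531    0.003531    0.001765
  E             2.437     0.01623      0.3421
  solve Keq expr → x = 0.001765; check Q = 1.5170e-05
Then change container volume by factor 1.25 (V_new/V_old).
Step 3:
                    B           A           G
  I             1.949     0.01298      0.2737
  C         -0.001501    0.001501  7.5063e-04
  E             1.948     0.01448      0.2744
  solve Keq expr → x = 7.5063e-04; check Q = 1.5170e-05

Q₀ = 21.27; Q > K (proceeds reverse)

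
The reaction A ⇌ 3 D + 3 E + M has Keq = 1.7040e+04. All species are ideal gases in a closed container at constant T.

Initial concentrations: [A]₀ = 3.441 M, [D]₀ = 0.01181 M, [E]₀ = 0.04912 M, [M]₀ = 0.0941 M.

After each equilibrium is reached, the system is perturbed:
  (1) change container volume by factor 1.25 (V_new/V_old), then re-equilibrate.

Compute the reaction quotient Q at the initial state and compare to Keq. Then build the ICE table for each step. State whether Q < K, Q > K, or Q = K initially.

Q₀ = 5.3386e-12 vs Keq = 1.7040e+04 ⇒ Q<K, forward
Step 1:
                  A         D         E         M
  I           3.441   0.01181   0.04912    0.0941
  C          -1.679     5.037     5.037     1.679
  E           1.762     5.049     5.086     1.773
  solve Keq expr → x = 1.679; check Q = 1.7040e+04
Then change container volume by factor 1.25 (V_new/V_old).
Step 2:
                  A         D         E         M
  I            1.41     4.039     4.069     1.418
  C         -0.2429    0.7286    0.7286    0.2429
  E           1.167     4.768     4.798     1.661
  solve Keq expr → x = 0.2429; check Q = 1.7040e+04

Q₀ = 5.3386e-12; Q < K (proceeds forward)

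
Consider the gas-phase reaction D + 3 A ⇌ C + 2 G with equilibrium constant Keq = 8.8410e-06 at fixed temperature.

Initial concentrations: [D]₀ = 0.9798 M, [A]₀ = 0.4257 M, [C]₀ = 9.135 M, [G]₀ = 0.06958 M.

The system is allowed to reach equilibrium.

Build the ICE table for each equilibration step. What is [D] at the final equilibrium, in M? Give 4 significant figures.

Q₀ = 0.5851 vs Keq = 8.8410e-06 ⇒ Q>K, reverse
Step 1:
                  D         A         C         G
  Initial    0.9798    0.4257     9.135   0.06958
  Change     0.0346    0.1038   -0.0346   -0.0692
  Equil       1.014    0.5295       9.1 3.8249e-04
  solve Keq expr → x = -0.0346; check Q = 8.8410e-06

[D]_eq = 1.014 M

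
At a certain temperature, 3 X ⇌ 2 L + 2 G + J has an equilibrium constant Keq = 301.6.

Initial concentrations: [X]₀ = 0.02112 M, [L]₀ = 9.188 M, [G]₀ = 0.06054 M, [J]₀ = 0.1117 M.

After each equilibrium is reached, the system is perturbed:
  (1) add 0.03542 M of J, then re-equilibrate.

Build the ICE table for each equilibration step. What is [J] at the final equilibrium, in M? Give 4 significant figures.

Q₀ = 3669 vs Keq = 301.6 ⇒ Q>K, reverse
Step 1:
                    X           L           G           J
  Initial     0.02112       9.188     0.06054      0.1117
  Change      0.01941    -0.01294    -0.01294   -0.006469
  Equil       0.04053       9.175      0.0476      0.1052
  solve Keq expr → x = -0.006469; check Q = 301.6
Then add 0.03542 M of J.
Step 2:
                    X           L           G           J
  Initial     0.04053       9.175      0.0476      0.1407
  Change     0.002826   -0.001884   -0.001884 -9.4200e-04
  Equil       0.04335       9.173     0.04572      0.1397
  solve Keq expr → x = -9.4200e-04; check Q = 301.6

[J]_eq = 0.1397 M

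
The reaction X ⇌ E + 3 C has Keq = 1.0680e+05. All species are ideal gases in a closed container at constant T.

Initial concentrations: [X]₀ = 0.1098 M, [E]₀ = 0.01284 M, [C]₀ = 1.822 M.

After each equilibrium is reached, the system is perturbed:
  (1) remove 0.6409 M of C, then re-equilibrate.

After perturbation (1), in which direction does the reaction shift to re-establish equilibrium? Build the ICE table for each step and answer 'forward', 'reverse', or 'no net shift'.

Direction: forward

Q₀ = 0.7073 vs Keq = 1.0680e+05 ⇒ Q<K, forward
Step 1:
                  X         E         C
  Initial    0.1098   0.01284     1.822
  Change    -0.1098    0.1098    0.3294
  Equil   1.1433e-05    0.1226     2.151
  solve Keq expr → x = 0.1098; check Q = 1.0680e+05
Then remove 0.6409 M of C.
Step 2:
                  X         E         C
  Initial 1.1433e-05    0.1226      1.51
  Change  -7.4758e-06 7.4758e-06 2.2427e-05
  Equil   3.9573e-06    0.1226      1.51
  solve Keq expr → x = 7.4758e-06; check Q = 1.0680e+05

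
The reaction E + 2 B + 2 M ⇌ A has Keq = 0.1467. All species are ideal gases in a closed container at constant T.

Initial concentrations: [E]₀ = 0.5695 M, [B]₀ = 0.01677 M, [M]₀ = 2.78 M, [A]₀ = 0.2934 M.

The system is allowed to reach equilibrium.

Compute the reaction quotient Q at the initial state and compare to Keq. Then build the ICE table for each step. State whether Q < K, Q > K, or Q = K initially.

Q₀ = 237 vs Keq = 0.1467 ⇒ Q>K, reverse
Step 1:
                   E          B          M          A
  I           0.5695    0.01677       2.78     0.2934
  C           0.1661     0.3322     0.3322    -0.1661
  E           0.7356      0.349      3.112     0.1273
  solve Keq expr → x = -0.1661; check Q = 0.1467

Q₀ = 237; Q > K (proceeds reverse)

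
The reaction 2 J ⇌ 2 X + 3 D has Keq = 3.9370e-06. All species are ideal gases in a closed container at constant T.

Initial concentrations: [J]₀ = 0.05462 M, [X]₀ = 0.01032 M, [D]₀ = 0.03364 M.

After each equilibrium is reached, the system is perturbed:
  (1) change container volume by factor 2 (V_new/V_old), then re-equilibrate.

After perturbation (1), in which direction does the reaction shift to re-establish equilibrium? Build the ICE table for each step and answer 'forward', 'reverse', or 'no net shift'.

Direction: forward

Q₀ = 1.3590e-06 vs Keq = 3.9370e-06 ⇒ Q<K, forward
Step 1:
                   J          X          D
  I          0.05462    0.01032    0.03364
  C        -0.003209   0.003209   0.004813
  E          0.05141    0.01353    0.03845
  solve Keq expr → x = 0.001604; check Q = 3.9370e-06
Then change container volume by factor 2 (V_new/V_old).
Step 2:
                   J          X          D
  I          0.02571   0.006764    0.01923
  C        -0.003994   0.003994   0.005991
  E          0.02171    0.01076    0.02522
  solve Keq expr → x = 0.001997; check Q = 3.9370e-06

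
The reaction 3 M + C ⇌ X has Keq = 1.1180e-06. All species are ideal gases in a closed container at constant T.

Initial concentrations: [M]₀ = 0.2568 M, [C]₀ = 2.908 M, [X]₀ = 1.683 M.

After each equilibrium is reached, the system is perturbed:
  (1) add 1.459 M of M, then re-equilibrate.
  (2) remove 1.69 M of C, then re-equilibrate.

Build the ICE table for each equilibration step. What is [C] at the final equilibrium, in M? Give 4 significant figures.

Q₀ = 34.17 vs Keq = 1.1180e-06 ⇒ Q>K, reverse
Step 1:
                   M          C          X
  I           0.2568      2.908      1.683
  C            5.047      1.682     -1.682
  E            5.304       4.59 7.6554e-04
  solve Keq expr → x = -1.682; check Q = 1.1180e-06
Then add 1.459 M of M.
Step 2:
                   M          C          X
  I            6.763       4.59 7.6554e-04
  C        -0.002459 -8.1953e-04 8.1953e-04
  E             6.76      4.589   0.001585
  solve Keq expr → x = 8.1953e-04; check Q = 1.1180e-06
Then remove 1.69 M of C.
Step 3:
                   M          C          X
  I             6.76      2.899   0.001585
  C         0.001748 5.8270e-04 -5.8270e-04
  E            6.762        2.9   0.001002
  solve Keq expr → x = -5.8270e-04; check Q = 1.1180e-06

[C]_eq = 2.9 M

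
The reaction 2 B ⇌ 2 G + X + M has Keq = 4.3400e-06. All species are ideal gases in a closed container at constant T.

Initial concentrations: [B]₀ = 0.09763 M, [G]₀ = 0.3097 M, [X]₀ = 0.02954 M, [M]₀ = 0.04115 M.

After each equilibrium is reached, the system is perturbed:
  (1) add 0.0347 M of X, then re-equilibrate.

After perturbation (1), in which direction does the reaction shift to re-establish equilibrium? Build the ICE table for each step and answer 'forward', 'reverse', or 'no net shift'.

Direction: reverse

Q₀ = 0.01223 vs Keq = 4.3400e-06 ⇒ Q>K, reverse
Step 1:
                   B          G          X          M
  I          0.09763     0.3097    0.02954    0.04115
  C          0.05879   -0.05879    -0.0294    -0.0294
  E           0.1564     0.2509 1.4352e-04    0.01175
  solve Keq expr → x = -0.0294; check Q = 4.3400e-06
Then add 0.0347 M of X.
Step 2:
                   B          G          X          M
  I           0.1564     0.2509    0.03484    0.01175
  C          0.02327   -0.02327   -0.01164   -0.01164
  E           0.1797     0.2276    0.02321 1.1654e-04
  solve Keq expr → x = -0.01164; check Q = 4.3400e-06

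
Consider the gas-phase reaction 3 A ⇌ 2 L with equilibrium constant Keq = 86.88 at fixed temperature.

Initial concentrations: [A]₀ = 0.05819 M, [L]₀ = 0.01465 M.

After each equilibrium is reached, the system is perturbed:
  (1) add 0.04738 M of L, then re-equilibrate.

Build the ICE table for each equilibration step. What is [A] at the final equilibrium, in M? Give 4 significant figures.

[A]_eq = 0.03988 M

Q₀ = 1.089 vs Keq = 86.88 ⇒ Q<K, forward
Step 1:
                   A          L
  I          0.05819    0.01465
  C         -0.03321    0.02214
  E          0.02498    0.03679
  solve Keq expr → x = 0.01107; check Q = 86.88
Then add 0.04738 M of L.
Step 2:
                   A          L
  I          0.02498    0.08417
  C           0.0149  -0.009937
  E          0.03988    0.07424
  solve Keq expr → x = -0.004968; check Q = 86.88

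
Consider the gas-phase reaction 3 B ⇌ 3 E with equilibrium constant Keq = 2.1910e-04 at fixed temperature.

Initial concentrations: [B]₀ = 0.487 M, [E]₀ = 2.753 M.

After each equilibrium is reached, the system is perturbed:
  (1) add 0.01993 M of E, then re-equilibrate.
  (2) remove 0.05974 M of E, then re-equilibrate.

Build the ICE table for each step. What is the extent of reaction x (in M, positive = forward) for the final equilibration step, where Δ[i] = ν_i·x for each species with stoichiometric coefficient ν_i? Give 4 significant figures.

x = 0.01878 M

Q₀ = 180.6 vs Keq = 2.1910e-04 ⇒ Q>K, reverse
Step 1:
                   B          E
  Initial      0.487      2.753
  Change       2.569     -2.569
  Equil        3.056     0.1842
  solve Keq expr → x = -0.8563; check Q = 2.1910e-04
Then add 0.01993 M of E.
Step 2:
                   B          E
  Initial      3.056     0.2041
  Change      0.0188    -0.0188
  Equil        3.075     0.1854
  solve Keq expr → x = -0.006266; check Q = 2.1910e-04
Then remove 0.05974 M of E.
Step 3:
                   B          E
  Initial      3.075     0.1256
  Change    -0.05634    0.05634
  Equil        3.018      0.182
  solve Keq expr → x = 0.01878; check Q = 2.1910e-04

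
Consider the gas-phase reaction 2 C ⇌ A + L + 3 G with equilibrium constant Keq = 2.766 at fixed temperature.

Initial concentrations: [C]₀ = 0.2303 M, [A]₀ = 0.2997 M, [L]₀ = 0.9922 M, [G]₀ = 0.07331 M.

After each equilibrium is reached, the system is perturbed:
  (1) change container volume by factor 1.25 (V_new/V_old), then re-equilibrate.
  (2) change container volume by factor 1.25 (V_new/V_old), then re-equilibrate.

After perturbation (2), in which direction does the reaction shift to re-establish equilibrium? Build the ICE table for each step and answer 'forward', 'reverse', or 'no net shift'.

Q₀ = 0.002209 vs Keq = 2.766 ⇒ Q<K, forward
Step 1:
                    C           A           L           G
  Initial      0.2303      0.2997      0.9922     0.07331
  Change       -0.162     0.08098     0.08098      0.2429
  Equil       0.06835      0.3807       1.073      0.3162
  solve Keq expr → x = 0.08098; check Q = 2.766
Then change container volume by factor 1.25 (V_new/V_old).
Step 2:
                    C           A           L           G
  Initial     0.05468      0.3045      0.8585       0.253
  Change      -0.0111    0.005549    0.005549     0.01665
  Equil       0.04358      0.3101      0.8641      0.2696
  solve Keq expr → x = 0.005549; check Q = 2.766
Then change container volume by factor 1.25 (V_new/V_old).
Step 3:
                    C           A           L           G
  Initial     0.03486      0.2481      0.6913      0.2157
  Change    -0.007626    0.003813    0.003813     0.01144
  Equil       0.02724      0.2519      0.6951      0.2272
  solve Keq expr → x = 0.003813; check Q = 2.766

Direction: forward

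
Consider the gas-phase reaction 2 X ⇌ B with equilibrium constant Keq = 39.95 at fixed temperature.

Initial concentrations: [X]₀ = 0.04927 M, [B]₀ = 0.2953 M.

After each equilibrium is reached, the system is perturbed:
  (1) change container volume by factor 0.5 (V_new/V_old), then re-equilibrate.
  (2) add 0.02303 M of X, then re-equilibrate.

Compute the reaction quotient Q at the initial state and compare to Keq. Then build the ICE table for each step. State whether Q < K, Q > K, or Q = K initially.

Q₀ = 121.6 vs Keq = 39.95 ⇒ Q>K, reverse
Step 1:
                  X         B
  I         0.04927    0.2953
  C         0.03418  -0.01709
  E         0.08345    0.2782
  solve Keq expr → x = -0.01709; check Q = 39.95
Then change container volume by factor 0.5 (V_new/V_old).
Step 2:
                  X         B
  I          0.1669    0.5564
  C        -0.04645   0.02322
  E          0.1205    0.5796
  solve Keq expr → x = 0.02322; check Q = 39.95
Then add 0.02303 M of X.
Step 3:
                  X         B
  I          0.1435    0.5796
  C         -0.0219   0.01095
  E          0.1216    0.5906
  solve Keq expr → x = 0.01095; check Q = 39.95

Q₀ = 121.6; Q > K (proceeds reverse)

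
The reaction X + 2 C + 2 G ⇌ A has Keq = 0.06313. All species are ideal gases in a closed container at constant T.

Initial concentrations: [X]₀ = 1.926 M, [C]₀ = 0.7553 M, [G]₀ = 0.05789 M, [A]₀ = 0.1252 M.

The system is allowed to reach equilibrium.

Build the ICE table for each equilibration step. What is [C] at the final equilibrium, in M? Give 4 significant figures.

Q₀ = 34 vs Keq = 0.06313 ⇒ Q>K, reverse
Step 1:
                   X          C          G          A
  Initial      1.926     0.7553    0.05789     0.1252
  Change      0.1149     0.2297     0.2297    -0.1149
  Equil        2.041      0.985     0.2876    0.01034
  solve Keq expr → x = -0.1149; check Q = 0.06313

[C]_eq = 0.985 M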